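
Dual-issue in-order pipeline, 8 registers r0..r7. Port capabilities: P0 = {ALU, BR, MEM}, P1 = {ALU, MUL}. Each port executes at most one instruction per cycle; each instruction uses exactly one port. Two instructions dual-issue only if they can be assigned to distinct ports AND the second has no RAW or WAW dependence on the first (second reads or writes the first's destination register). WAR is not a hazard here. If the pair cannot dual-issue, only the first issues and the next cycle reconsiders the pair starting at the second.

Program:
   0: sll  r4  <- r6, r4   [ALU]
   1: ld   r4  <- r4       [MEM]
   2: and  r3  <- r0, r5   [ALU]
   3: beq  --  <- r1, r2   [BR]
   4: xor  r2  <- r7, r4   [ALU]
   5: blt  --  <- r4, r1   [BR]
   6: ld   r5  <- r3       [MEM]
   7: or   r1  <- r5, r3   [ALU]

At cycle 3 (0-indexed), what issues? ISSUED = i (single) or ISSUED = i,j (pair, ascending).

ISSUED = 5

0. sll @i0  | RAW+WAW r4
1. ld/and @i1/i2  | pair
2. beq/xor @i3/i4  | pair
3. blt @i5  | no-port BR/MEM
4. ld @i6  | RAW r5
5. or @i7  | tail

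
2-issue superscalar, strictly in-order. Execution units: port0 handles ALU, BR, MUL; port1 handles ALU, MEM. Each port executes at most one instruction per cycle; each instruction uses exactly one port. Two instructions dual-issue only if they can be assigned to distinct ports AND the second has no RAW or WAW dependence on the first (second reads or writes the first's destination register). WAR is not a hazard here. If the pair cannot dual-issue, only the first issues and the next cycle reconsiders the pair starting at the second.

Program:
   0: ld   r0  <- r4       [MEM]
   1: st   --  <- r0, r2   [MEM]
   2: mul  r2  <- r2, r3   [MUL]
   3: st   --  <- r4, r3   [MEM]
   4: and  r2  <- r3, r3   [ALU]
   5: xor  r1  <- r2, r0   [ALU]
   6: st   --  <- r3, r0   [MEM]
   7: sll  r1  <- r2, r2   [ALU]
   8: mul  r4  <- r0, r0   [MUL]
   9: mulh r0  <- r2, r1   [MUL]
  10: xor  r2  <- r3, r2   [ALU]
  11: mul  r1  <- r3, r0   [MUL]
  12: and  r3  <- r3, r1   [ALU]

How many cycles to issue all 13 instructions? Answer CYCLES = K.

CYCLES = 8

c0: i0 ld  no-port MEM/MEM
c1: i1/i2 st/mul  pair
c2: i3/i4 st/and  pair
c3: i5/i6 xor/st  pair
c4: i7/i8 sll/mul  pair
c5: i9/i10 mulh/xor  pair
c6: i11 mul  RAW r1
c7: i12 and  tail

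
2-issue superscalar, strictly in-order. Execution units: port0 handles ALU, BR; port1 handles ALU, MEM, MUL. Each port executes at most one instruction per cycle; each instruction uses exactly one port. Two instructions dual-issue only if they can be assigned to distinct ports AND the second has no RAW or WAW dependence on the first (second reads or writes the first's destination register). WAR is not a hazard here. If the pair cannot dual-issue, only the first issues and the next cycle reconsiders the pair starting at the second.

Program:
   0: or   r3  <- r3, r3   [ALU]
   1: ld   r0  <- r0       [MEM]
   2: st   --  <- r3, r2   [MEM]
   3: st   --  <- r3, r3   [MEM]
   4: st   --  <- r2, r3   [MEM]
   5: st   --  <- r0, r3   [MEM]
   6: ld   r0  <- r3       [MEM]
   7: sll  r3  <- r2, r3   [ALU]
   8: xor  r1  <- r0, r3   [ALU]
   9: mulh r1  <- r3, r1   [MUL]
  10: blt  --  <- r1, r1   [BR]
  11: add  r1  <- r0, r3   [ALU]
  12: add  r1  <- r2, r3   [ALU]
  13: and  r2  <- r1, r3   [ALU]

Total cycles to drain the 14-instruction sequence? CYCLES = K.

CYCLES = 11

t=0 i0,i1:or;ld ; dual
t=1 i2:st ; no-port MEM/MEM
t=2 i3:st ; no-port MEM/MEM
t=3 i4:st ; no-port MEM/MEM
t=4 i5:st ; no-port MEM/MEM
t=5 i6,i7:ld;sll ; dual
t=6 i8:xor ; RAW+WAW r1
t=7 i9:mulh ; RAW r1
t=8 i10,i11:blt;add ; dual
t=9 i12:add ; RAW r1
t=10 i13:and ; tail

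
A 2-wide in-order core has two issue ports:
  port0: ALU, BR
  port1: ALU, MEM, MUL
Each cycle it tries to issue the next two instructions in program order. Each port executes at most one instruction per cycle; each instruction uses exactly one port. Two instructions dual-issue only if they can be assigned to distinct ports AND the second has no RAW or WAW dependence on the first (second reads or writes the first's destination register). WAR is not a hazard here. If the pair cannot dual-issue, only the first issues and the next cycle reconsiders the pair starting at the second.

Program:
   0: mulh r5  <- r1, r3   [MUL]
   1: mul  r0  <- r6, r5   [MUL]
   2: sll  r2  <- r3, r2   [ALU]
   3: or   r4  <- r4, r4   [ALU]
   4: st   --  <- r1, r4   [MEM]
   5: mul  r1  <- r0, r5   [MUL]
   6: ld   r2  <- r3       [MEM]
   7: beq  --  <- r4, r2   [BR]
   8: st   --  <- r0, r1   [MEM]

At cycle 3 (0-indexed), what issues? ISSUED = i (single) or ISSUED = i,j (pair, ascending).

ISSUED = 4

  cy0 -> i0 (mulh.MUL) no-port MUL/MUL
  cy1 -> i1/i2 (mul.MUL/sll.ALU) 2-wide
  cy2 -> i3 (or.ALU) RAW r4
  cy3 -> i4 (st.MEM) no-port MEM/MUL
  cy4 -> i5 (mul.MUL) no-port MUL/MEM
  cy5 -> i6 (ld.MEM) RAW r2
  cy6 -> i7/i8 (beq.BR/st.MEM) 2-wide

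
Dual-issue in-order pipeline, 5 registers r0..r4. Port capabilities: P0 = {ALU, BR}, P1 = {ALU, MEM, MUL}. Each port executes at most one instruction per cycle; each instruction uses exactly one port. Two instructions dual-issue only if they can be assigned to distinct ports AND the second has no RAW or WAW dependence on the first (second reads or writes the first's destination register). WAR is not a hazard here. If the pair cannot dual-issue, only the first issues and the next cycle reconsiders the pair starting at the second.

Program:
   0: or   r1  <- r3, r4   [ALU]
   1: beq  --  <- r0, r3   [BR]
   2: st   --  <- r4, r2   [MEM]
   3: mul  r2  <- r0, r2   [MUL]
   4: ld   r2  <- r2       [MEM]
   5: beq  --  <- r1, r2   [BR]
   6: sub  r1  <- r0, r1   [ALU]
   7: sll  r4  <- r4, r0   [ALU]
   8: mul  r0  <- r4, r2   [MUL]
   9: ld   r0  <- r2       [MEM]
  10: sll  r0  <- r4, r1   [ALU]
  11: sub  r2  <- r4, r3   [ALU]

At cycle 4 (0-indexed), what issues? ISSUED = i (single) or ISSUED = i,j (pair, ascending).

ISSUED = 5,6

0. or;beq @i0&i1  | 2-wide
1. st @i2  | no-port MEM/MUL
2. mul @i3  | no-port MUL/MEM
3. ld @i4  | RAW r2
4. beq;sub @i5&i6  | 2-wide
5. sll @i7  | RAW r4
6. mul @i8  | no-port MUL/MEM
7. ld @i9  | WAW r0
8. sll;sub @i10&i11  | 2-wide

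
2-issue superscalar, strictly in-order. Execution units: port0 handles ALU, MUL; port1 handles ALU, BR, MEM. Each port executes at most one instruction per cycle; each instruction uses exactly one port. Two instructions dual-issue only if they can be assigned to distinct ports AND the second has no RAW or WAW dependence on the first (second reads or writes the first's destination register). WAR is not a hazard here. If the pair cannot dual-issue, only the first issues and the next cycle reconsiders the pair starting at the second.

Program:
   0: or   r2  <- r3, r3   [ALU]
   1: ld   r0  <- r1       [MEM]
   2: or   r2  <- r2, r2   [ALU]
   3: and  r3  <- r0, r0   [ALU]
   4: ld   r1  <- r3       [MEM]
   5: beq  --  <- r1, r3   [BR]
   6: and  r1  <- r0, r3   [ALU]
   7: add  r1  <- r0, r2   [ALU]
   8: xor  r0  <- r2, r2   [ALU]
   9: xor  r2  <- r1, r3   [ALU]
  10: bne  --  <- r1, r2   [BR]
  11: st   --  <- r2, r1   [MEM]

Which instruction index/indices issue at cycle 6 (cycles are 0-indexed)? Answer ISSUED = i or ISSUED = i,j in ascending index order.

t=0 i0+i1:or ld ; pair
t=1 i2+i3:or and ; pair
t=2 i4:ld ; no-port MEM/BR
t=3 i5+i6:beq and ; pair
t=4 i7+i8:add xor ; pair
t=5 i9:xor ; RAW r2
t=6 i10:bne ; no-port BR/MEM
t=7 i11:st ; tail

ISSUED = 10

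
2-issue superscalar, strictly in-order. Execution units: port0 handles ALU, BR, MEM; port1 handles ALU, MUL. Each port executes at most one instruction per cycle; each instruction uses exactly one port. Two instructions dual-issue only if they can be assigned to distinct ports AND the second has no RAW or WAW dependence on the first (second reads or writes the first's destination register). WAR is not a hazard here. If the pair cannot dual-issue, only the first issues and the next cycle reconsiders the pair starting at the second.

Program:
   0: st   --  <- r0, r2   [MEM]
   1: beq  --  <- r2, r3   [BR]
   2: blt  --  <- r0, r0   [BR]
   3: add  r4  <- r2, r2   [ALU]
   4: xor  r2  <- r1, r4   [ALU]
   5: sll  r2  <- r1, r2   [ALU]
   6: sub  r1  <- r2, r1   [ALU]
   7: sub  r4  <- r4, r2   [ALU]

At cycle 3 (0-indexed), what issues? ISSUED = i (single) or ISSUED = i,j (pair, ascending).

ISSUED = 4

[0] i0  st  -- no-port MEM/BR
[1] i1  beq  -- no-port BR/BR
[2] i2+i3  blt add  -- pair
[3] i4  xor  -- RAW+WAW r2
[4] i5  sll  -- RAW r2
[5] i6+i7  sub sub  -- pair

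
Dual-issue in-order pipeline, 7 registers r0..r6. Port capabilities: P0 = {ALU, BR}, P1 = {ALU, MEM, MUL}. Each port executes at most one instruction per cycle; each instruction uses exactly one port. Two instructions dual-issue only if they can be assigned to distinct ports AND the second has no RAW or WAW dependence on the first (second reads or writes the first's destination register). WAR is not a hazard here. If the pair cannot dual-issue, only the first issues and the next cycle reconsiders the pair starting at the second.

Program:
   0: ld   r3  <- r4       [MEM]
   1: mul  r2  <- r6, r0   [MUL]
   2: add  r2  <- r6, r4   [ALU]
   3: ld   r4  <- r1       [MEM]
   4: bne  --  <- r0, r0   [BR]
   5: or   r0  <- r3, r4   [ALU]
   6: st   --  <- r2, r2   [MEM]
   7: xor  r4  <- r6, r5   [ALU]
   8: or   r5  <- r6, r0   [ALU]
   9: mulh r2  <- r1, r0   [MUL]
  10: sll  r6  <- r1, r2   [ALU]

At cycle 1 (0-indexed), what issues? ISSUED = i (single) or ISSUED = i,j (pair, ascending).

ISSUED = 1

#0 head=0: ld i0 no-port MEM/MUL
#1 head=1: mul i1 WAW r2
#2 head=2: add;ld i2/i3 pair
#3 head=4: bne;or i4/i5 pair
#4 head=6: st;xor i6/i7 pair
#5 head=8: or;mulh i8/i9 pair
#6 head=10: sll i10 tail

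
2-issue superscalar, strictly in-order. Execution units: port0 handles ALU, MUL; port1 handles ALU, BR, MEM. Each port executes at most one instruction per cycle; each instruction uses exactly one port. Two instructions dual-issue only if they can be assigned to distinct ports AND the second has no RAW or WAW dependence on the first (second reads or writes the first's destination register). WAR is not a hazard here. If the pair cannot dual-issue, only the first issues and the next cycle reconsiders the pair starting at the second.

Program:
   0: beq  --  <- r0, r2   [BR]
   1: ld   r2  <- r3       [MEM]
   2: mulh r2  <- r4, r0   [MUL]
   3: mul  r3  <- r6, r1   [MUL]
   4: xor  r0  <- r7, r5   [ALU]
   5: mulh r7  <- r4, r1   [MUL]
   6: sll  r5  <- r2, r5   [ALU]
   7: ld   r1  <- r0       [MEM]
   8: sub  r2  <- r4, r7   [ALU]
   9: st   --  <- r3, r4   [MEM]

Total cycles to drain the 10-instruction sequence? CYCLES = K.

#0 head=0: beq.BR i0 no-port BR/MEM
#1 head=1: ld.MEM i1 WAW r2
#2 head=2: mulh.MUL i2 no-port MUL/MUL
#3 head=3: mul.MUL/xor.ALU i3+i4 2-wide
#4 head=5: mulh.MUL/sll.ALU i5+i6 2-wide
#5 head=7: ld.MEM/sub.ALU i7+i8 2-wide
#6 head=9: st.MEM i9 tail

CYCLES = 7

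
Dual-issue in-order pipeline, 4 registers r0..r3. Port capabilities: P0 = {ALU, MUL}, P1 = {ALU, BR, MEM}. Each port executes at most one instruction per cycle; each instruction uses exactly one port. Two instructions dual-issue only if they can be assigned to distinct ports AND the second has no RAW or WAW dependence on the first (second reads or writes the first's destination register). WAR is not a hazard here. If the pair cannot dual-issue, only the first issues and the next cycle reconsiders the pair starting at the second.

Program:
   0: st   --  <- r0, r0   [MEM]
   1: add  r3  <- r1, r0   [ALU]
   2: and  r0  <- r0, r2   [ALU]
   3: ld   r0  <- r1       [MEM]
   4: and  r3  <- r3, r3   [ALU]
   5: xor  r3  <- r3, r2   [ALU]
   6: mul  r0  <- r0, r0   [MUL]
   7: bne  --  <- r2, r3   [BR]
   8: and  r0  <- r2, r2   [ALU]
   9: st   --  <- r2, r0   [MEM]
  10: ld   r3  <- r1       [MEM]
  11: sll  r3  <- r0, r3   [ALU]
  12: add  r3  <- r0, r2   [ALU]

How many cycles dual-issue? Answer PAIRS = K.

PAIRS = 4

#0 head=0: st.MEM;add.ALU i0&i1 pair
#1 head=2: and.ALU i2 WAW r0
#2 head=3: ld.MEM;and.ALU i3&i4 pair
#3 head=5: xor.ALU;mul.MUL i5&i6 pair
#4 head=7: bne.BR;and.ALU i7&i8 pair
#5 head=9: st.MEM i9 no-port MEM/MEM
#6 head=10: ld.MEM i10 RAW+WAW r3
#7 head=11: sll.ALU i11 WAW r3
#8 head=12: add.ALU i12 tail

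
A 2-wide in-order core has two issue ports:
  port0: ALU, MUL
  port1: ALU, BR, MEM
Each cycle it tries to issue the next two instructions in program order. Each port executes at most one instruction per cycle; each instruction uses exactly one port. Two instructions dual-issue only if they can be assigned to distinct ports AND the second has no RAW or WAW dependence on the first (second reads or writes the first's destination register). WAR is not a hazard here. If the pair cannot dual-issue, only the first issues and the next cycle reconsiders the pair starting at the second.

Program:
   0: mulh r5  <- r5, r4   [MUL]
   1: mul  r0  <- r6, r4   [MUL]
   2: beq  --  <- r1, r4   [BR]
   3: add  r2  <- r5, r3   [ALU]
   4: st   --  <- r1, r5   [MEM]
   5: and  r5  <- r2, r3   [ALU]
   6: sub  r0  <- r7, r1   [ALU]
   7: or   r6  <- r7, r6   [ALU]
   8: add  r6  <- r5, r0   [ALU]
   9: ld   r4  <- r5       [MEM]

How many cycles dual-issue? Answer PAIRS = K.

PAIRS = 4

t=0 i0:mulh.MUL ; no-port MUL/MUL
t=1 i1,i2:mul.MUL;beq.BR ; 2-wide
t=2 i3,i4:add.ALU;st.MEM ; 2-wide
t=3 i5,i6:and.ALU;sub.ALU ; 2-wide
t=4 i7:or.ALU ; WAW r6
t=5 i8,i9:add.ALU;ld.MEM ; 2-wide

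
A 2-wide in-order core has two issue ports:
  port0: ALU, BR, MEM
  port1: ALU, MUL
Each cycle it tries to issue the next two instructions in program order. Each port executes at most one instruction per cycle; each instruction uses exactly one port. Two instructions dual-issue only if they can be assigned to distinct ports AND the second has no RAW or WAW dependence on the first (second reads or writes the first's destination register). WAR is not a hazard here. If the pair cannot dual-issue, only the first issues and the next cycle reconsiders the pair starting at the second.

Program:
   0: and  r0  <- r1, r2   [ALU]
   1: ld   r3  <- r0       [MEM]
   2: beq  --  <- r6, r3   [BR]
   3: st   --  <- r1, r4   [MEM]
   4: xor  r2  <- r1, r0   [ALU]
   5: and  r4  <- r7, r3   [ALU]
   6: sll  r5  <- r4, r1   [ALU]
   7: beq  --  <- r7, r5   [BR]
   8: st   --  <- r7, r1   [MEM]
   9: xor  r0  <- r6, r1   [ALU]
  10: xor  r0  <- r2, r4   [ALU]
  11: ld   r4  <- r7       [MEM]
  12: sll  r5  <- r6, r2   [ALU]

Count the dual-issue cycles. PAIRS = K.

PAIRS = 3

[0] i0  and  -- RAW r0
[1] i1  ld  -- no-port MEM/BR
[2] i2  beq  -- no-port BR/MEM
[3] i3&i4  st/xor  -- pair
[4] i5  and  -- RAW r4
[5] i6  sll  -- RAW r5
[6] i7  beq  -- no-port BR/MEM
[7] i8&i9  st/xor  -- pair
[8] i10&i11  xor/ld  -- pair
[9] i12  sll  -- tail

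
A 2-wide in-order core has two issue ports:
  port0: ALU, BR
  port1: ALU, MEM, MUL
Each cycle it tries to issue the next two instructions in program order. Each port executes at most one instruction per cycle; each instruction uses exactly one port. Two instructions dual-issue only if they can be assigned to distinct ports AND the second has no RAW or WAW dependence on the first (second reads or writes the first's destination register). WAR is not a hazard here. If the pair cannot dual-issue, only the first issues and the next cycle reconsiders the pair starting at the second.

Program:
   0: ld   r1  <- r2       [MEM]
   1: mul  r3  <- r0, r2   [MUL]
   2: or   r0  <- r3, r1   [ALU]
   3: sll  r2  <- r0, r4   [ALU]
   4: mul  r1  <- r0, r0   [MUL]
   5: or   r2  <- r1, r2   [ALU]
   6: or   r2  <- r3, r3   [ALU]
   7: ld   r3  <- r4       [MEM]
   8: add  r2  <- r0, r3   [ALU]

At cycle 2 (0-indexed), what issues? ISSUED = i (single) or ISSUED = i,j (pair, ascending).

0. ld @i0  | no-port MEM/MUL
1. mul @i1  | RAW r3
2. or @i2  | RAW r0
3. sll/mul @i3&i4  | dual
4. or @i5  | WAW r2
5. or/ld @i6&i7  | dual
6. add @i8  | tail

ISSUED = 2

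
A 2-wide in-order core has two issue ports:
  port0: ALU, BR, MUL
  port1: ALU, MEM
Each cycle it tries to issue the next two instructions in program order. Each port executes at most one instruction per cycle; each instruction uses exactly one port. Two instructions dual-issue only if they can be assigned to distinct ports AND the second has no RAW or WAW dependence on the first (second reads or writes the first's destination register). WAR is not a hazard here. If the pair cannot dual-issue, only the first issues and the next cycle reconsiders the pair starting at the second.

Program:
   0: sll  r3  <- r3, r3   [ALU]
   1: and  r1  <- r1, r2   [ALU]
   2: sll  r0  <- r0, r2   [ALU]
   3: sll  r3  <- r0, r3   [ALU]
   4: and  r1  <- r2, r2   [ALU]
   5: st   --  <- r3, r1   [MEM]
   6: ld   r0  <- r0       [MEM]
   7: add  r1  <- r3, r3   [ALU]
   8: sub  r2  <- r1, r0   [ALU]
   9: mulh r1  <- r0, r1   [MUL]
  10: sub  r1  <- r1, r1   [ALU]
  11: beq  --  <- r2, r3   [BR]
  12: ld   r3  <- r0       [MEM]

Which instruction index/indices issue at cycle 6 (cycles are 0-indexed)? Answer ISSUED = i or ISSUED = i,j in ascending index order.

c0: i0+i1 sll+and  2-wide
c1: i2 sll  RAW r0
c2: i3+i4 sll+and  2-wide
c3: i5 st  no-port MEM/MEM
c4: i6+i7 ld+add  2-wide
c5: i8+i9 sub+mulh  2-wide
c6: i10+i11 sub+beq  2-wide
c7: i12 ld  tail

ISSUED = 10,11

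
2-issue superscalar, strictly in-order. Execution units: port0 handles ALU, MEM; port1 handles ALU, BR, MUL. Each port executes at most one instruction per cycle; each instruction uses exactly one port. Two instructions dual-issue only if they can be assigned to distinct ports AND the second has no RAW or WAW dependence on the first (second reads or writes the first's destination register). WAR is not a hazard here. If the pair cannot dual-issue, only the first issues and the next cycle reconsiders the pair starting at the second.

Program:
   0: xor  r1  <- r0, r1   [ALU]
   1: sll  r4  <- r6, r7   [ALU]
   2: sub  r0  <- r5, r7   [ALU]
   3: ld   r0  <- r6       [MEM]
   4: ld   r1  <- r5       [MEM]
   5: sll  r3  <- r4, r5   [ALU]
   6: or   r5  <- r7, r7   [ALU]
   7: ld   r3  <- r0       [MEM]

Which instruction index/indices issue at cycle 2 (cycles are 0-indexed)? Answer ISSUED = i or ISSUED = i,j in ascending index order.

0. xor/sll @i0+i1  | dual
1. sub @i2  | WAW r0
2. ld @i3  | no-port MEM/MEM
3. ld/sll @i4+i5  | dual
4. or/ld @i6+i7  | dual

ISSUED = 3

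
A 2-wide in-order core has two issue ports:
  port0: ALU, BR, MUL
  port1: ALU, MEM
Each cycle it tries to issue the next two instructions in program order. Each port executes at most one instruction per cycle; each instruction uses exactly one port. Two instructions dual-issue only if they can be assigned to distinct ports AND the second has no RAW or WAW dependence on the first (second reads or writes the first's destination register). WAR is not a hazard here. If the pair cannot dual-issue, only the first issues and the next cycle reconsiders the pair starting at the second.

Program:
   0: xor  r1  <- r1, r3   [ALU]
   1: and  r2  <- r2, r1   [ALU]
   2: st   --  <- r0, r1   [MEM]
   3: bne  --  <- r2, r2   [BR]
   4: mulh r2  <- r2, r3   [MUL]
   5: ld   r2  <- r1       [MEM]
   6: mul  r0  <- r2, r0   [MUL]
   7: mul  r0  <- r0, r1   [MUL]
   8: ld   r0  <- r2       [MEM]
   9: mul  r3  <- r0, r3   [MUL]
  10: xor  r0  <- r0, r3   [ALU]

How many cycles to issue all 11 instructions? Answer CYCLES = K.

CYCLES = 10

c0: i0 xor  RAW r1
c1: i1/i2 and;st  pair
c2: i3 bne  no-port BR/MUL
c3: i4 mulh  WAW r2
c4: i5 ld  RAW r2
c5: i6 mul  no-port MUL/MUL
c6: i7 mul  WAW r0
c7: i8 ld  RAW r0
c8: i9 mul  RAW r3
c9: i10 xor  tail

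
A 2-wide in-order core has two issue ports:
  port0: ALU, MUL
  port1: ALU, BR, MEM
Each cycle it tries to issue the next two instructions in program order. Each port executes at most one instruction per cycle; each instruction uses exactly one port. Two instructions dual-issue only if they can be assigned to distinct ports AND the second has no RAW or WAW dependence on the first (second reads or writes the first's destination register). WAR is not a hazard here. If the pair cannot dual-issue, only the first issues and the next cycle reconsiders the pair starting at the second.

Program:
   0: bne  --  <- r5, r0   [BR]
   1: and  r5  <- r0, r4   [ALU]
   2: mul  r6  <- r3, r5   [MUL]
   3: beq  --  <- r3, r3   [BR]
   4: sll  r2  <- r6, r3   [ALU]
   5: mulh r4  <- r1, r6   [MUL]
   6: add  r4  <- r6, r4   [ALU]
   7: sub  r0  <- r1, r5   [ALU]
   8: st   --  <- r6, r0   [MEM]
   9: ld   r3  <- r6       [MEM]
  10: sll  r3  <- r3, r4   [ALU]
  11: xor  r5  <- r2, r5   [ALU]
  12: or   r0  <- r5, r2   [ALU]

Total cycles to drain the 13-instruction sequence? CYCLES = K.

  cy0 -> i0&i1 (bne+and) pair
  cy1 -> i2&i3 (mul+beq) pair
  cy2 -> i4&i5 (sll+mulh) pair
  cy3 -> i6&i7 (add+sub) pair
  cy4 -> i8 (st) no-port MEM/MEM
  cy5 -> i9 (ld) RAW+WAW r3
  cy6 -> i10&i11 (sll+xor) pair
  cy7 -> i12 (or) tail

CYCLES = 8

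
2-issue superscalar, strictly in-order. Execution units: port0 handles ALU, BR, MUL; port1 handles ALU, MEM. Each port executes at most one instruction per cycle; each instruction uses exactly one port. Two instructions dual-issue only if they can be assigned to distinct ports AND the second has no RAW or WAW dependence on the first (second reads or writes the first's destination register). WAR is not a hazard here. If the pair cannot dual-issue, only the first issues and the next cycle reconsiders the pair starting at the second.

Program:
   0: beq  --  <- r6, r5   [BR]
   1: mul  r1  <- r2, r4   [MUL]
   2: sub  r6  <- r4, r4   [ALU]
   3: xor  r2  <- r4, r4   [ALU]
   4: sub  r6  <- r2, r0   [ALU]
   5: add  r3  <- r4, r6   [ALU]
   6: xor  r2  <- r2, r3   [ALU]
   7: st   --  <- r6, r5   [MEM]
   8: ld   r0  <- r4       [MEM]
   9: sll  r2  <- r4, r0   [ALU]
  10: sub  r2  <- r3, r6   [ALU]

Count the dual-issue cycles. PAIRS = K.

#0 head=0: beq.BR i0 no-port BR/MUL
#1 head=1: mul.MUL;sub.ALU i1/i2 dual
#2 head=3: xor.ALU i3 RAW r2
#3 head=4: sub.ALU i4 RAW r6
#4 head=5: add.ALU i5 RAW r3
#5 head=6: xor.ALU;st.MEM i6/i7 dual
#6 head=8: ld.MEM i8 RAW r0
#7 head=9: sll.ALU i9 WAW r2
#8 head=10: sub.ALU i10 tail

PAIRS = 2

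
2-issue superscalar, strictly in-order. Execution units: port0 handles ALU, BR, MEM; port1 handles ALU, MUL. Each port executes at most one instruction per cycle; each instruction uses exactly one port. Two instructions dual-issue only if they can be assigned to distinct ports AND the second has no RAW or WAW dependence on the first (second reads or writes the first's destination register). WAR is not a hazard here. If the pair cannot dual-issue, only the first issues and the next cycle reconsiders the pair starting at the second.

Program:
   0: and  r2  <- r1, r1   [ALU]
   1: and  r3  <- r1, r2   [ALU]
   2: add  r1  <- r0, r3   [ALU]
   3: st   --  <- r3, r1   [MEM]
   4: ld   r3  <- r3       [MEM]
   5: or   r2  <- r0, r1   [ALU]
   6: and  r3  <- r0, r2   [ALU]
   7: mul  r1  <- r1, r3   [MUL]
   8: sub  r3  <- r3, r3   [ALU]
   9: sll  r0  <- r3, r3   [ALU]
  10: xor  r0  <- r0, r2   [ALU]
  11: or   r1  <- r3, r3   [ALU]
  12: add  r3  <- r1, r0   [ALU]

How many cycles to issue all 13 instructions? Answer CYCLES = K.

[0] i0  and.ALU  -- RAW r2
[1] i1  and.ALU  -- RAW r3
[2] i2  add.ALU  -- RAW r1
[3] i3  st.MEM  -- no-port MEM/MEM
[4] i4+i5  ld.MEM/or.ALU  -- dual
[5] i6  and.ALU  -- RAW r3
[6] i7+i8  mul.MUL/sub.ALU  -- dual
[7] i9  sll.ALU  -- RAW+WAW r0
[8] i10+i11  xor.ALU/or.ALU  -- dual
[9] i12  add.ALU  -- tail

CYCLES = 10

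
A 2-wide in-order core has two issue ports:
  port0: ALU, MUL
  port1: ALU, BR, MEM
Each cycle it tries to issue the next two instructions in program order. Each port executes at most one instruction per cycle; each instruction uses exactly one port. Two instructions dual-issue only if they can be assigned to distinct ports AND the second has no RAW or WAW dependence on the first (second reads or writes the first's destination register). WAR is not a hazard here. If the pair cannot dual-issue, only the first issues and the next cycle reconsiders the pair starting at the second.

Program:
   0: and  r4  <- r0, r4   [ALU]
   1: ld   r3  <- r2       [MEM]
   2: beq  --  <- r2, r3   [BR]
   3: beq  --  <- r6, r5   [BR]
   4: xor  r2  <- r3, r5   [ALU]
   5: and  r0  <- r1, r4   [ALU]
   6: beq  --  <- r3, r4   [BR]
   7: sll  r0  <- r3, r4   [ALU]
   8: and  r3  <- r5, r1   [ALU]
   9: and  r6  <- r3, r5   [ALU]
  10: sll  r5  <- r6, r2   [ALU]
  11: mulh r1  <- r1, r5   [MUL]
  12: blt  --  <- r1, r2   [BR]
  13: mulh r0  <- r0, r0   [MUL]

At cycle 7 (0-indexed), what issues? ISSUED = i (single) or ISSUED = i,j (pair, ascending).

[0] i0+i1  and+ld  -- pair
[1] i2  beq  -- no-port BR/BR
[2] i3+i4  beq+xor  -- pair
[3] i5+i6  and+beq  -- pair
[4] i7+i8  sll+and  -- pair
[5] i9  and  -- RAW r6
[6] i10  sll  -- RAW r5
[7] i11  mulh  -- RAW r1
[8] i12+i13  blt+mulh  -- pair

ISSUED = 11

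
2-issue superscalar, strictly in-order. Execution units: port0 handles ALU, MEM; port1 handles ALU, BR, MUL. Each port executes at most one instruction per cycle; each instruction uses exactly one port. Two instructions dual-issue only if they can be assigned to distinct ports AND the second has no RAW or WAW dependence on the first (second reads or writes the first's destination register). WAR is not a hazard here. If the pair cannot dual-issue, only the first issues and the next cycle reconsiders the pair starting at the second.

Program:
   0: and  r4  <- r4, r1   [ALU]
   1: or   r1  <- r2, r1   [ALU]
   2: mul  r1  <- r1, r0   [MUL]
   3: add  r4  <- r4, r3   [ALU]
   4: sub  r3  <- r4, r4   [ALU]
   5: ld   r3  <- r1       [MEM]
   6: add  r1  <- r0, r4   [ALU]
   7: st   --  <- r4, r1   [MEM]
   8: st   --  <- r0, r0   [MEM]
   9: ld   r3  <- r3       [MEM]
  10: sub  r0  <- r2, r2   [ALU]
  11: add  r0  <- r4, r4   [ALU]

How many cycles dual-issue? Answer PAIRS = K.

c0: i0&i1 and+or  dual
c1: i2&i3 mul+add  dual
c2: i4 sub  WAW r3
c3: i5&i6 ld+add  dual
c4: i7 st  no-port MEM/MEM
c5: i8 st  no-port MEM/MEM
c6: i9&i10 ld+sub  dual
c7: i11 add  tail

PAIRS = 4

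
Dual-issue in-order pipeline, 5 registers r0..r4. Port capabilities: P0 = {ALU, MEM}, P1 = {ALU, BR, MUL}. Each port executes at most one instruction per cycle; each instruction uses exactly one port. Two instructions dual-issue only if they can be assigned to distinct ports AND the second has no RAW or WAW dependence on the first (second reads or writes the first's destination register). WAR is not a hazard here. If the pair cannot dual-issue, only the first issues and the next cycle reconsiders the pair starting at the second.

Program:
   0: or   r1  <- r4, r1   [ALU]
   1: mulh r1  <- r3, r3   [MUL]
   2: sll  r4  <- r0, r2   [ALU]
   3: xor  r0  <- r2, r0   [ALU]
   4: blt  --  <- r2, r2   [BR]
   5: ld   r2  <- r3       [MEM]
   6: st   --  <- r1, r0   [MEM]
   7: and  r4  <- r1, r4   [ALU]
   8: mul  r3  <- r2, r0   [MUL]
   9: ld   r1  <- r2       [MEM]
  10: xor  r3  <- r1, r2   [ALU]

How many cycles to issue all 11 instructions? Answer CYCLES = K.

CYCLES = 7

#0 head=0: or i0 WAW r1
#1 head=1: mulh sll i1&i2 2-wide
#2 head=3: xor blt i3&i4 2-wide
#3 head=5: ld i5 no-port MEM/MEM
#4 head=6: st and i6&i7 2-wide
#5 head=8: mul ld i8&i9 2-wide
#6 head=10: xor i10 tail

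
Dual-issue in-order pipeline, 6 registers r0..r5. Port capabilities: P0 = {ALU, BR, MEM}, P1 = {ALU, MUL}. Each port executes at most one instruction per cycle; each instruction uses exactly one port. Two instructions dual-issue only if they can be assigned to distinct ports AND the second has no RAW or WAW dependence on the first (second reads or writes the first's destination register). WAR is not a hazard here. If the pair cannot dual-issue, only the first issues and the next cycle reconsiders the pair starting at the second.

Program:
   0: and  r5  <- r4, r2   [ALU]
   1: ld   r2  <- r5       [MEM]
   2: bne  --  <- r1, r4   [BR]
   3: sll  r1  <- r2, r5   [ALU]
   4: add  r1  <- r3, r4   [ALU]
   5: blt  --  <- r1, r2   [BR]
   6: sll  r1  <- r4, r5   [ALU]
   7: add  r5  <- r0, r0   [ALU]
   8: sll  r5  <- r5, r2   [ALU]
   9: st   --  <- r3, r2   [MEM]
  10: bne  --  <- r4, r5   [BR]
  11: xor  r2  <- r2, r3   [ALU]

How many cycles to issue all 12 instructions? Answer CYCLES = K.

CYCLES = 8

  cy0 -> i0 (and.ALU) RAW r5
  cy1 -> i1 (ld.MEM) no-port MEM/BR
  cy2 -> i2&i3 (bne.BR sll.ALU) pair
  cy3 -> i4 (add.ALU) RAW r1
  cy4 -> i5&i6 (blt.BR sll.ALU) pair
  cy5 -> i7 (add.ALU) RAW+WAW r5
  cy6 -> i8&i9 (sll.ALU st.MEM) pair
  cy7 -> i10&i11 (bne.BR xor.ALU) pair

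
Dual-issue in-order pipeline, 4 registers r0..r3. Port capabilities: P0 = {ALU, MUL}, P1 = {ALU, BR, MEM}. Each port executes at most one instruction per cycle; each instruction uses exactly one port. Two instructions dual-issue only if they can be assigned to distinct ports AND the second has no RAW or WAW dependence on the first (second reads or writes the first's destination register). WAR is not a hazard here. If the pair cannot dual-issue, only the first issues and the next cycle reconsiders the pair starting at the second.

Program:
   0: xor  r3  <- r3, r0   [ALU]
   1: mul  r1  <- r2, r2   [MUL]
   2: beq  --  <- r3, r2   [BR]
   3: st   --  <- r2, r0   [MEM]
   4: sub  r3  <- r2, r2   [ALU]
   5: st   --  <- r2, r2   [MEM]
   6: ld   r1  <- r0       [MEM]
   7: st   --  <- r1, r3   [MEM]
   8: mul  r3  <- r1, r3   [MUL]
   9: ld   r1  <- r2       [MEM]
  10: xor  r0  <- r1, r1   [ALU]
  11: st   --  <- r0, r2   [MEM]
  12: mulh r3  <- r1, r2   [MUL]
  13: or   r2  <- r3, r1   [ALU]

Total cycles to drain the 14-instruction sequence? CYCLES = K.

[0] i0+i1  xor.ALU mul.MUL  -- 2-wide
[1] i2  beq.BR  -- no-port BR/MEM
[2] i3+i4  st.MEM sub.ALU  -- 2-wide
[3] i5  st.MEM  -- no-port MEM/MEM
[4] i6  ld.MEM  -- no-port MEM/MEM
[5] i7+i8  st.MEM mul.MUL  -- 2-wide
[6] i9  ld.MEM  -- RAW r1
[7] i10  xor.ALU  -- RAW r0
[8] i11+i12  st.MEM mulh.MUL  -- 2-wide
[9] i13  or.ALU  -- tail

CYCLES = 10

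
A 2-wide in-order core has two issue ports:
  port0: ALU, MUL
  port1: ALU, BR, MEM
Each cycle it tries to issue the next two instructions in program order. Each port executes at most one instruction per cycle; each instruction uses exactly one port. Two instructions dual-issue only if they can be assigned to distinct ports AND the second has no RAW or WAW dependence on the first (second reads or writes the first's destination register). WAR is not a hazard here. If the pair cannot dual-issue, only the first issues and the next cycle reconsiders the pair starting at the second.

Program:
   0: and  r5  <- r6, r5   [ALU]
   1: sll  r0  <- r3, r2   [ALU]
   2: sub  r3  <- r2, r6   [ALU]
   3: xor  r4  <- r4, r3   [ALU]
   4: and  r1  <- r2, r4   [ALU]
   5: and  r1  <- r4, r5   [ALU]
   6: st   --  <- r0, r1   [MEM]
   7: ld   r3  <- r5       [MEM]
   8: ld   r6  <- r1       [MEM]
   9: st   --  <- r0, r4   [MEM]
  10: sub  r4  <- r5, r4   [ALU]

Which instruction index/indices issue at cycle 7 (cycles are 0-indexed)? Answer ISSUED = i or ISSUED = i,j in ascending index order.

ISSUED = 8

  cy0 -> i0+i1 (and sll) pair
  cy1 -> i2 (sub) RAW r3
  cy2 -> i3 (xor) RAW r4
  cy3 -> i4 (and) WAW r1
  cy4 -> i5 (and) RAW r1
  cy5 -> i6 (st) no-port MEM/MEM
  cy6 -> i7 (ld) no-port MEM/MEM
  cy7 -> i8 (ld) no-port MEM/MEM
  cy8 -> i9+i10 (st sub) pair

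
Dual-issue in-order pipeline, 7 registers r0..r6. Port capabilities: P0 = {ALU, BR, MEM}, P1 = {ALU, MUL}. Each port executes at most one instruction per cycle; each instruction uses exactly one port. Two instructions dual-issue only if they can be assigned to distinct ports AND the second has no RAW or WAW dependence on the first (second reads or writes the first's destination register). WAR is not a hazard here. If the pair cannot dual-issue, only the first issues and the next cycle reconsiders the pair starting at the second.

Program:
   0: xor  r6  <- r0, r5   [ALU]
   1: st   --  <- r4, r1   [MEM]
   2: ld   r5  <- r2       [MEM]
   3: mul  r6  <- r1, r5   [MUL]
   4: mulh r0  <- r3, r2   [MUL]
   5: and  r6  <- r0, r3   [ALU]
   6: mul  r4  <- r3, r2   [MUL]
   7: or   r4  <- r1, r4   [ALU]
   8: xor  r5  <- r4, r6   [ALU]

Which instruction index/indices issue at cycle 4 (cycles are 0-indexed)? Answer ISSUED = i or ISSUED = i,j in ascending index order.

ISSUED = 5,6

t=0 i0+i1:xor/st ; dual
t=1 i2:ld ; RAW r5
t=2 i3:mul ; no-port MUL/MUL
t=3 i4:mulh ; RAW r0
t=4 i5+i6:and/mul ; dual
t=5 i7:or ; RAW r4
t=6 i8:xor ; tail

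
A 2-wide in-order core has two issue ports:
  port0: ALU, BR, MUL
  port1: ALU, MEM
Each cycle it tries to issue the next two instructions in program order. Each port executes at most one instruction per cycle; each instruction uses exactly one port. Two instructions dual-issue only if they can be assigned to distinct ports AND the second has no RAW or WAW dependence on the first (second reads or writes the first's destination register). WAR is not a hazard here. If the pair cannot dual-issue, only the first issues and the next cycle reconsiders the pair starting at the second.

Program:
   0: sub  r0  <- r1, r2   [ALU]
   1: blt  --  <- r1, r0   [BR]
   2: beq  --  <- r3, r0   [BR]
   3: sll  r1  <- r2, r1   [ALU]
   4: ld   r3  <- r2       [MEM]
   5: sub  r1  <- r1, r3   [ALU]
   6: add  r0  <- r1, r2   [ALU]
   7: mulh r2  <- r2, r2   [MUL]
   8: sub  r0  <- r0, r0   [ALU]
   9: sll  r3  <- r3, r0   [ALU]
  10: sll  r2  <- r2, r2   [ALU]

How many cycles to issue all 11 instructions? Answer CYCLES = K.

c0: i0 sub  RAW r0
c1: i1 blt  no-port BR/BR
c2: i2+i3 beq sll  pair
c3: i4 ld  RAW r3
c4: i5 sub  RAW r1
c5: i6+i7 add mulh  pair
c6: i8 sub  RAW r0
c7: i9+i10 sll sll  pair

CYCLES = 8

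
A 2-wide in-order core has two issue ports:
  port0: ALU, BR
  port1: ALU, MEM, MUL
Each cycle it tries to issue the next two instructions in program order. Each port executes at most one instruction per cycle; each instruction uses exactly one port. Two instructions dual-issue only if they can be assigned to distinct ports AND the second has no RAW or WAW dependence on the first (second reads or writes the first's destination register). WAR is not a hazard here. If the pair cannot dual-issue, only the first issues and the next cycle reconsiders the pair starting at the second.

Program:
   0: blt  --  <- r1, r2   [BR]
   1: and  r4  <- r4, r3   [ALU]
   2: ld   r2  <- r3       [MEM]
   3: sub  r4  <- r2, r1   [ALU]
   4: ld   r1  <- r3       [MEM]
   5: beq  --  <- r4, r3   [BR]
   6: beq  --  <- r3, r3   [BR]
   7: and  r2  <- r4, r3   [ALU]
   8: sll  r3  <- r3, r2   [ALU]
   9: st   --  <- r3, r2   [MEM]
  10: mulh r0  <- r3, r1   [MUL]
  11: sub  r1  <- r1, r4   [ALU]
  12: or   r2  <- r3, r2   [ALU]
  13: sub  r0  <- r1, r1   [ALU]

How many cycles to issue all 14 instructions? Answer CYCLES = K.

CYCLES = 9

#0 head=0: blt.BR+and.ALU i0,i1 dual
#1 head=2: ld.MEM i2 RAW r2
#2 head=3: sub.ALU+ld.MEM i3,i4 dual
#3 head=5: beq.BR i5 no-port BR/BR
#4 head=6: beq.BR+and.ALU i6,i7 dual
#5 head=8: sll.ALU i8 RAW r3
#6 head=9: st.MEM i9 no-port MEM/MUL
#7 head=10: mulh.MUL+sub.ALU i10,i11 dual
#8 head=12: or.ALU+sub.ALU i12,i13 dual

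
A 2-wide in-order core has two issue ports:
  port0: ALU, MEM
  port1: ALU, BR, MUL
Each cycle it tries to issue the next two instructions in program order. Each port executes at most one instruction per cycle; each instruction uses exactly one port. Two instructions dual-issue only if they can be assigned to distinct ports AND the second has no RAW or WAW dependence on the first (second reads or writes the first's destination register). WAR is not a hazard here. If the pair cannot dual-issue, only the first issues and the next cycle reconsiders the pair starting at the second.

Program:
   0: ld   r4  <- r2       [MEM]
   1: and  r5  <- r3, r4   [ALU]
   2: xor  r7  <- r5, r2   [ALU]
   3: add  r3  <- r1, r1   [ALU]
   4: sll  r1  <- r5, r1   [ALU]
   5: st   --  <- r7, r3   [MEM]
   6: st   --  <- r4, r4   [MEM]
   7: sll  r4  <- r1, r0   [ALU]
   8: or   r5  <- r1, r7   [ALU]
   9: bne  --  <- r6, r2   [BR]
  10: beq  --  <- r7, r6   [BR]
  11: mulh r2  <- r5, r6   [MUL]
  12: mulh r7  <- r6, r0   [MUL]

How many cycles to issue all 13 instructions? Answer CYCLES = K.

0. ld.MEM @i0  | RAW r4
1. and.ALU @i1  | RAW r5
2. xor.ALU+add.ALU @i2&i3  | pair
3. sll.ALU+st.MEM @i4&i5  | pair
4. st.MEM+sll.ALU @i6&i7  | pair
5. or.ALU+bne.BR @i8&i9  | pair
6. beq.BR @i10  | no-port BR/MUL
7. mulh.MUL @i11  | no-port MUL/MUL
8. mulh.MUL @i12  | tail

CYCLES = 9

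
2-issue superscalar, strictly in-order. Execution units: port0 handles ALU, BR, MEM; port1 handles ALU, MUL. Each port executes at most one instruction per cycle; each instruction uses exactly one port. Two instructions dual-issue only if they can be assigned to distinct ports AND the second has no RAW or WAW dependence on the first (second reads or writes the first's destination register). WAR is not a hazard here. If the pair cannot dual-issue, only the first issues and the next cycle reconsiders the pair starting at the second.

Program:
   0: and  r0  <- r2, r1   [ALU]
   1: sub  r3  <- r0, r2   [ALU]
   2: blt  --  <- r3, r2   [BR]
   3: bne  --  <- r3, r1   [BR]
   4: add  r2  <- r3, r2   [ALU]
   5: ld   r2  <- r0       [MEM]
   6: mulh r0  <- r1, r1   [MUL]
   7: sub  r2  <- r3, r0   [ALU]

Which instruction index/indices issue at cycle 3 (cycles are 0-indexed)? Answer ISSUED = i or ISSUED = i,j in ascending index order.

[0] i0  and  -- RAW r0
[1] i1  sub  -- RAW r3
[2] i2  blt  -- no-port BR/BR
[3] i3/i4  bne+add  -- 2-wide
[4] i5/i6  ld+mulh  -- 2-wide
[5] i7  sub  -- tail

ISSUED = 3,4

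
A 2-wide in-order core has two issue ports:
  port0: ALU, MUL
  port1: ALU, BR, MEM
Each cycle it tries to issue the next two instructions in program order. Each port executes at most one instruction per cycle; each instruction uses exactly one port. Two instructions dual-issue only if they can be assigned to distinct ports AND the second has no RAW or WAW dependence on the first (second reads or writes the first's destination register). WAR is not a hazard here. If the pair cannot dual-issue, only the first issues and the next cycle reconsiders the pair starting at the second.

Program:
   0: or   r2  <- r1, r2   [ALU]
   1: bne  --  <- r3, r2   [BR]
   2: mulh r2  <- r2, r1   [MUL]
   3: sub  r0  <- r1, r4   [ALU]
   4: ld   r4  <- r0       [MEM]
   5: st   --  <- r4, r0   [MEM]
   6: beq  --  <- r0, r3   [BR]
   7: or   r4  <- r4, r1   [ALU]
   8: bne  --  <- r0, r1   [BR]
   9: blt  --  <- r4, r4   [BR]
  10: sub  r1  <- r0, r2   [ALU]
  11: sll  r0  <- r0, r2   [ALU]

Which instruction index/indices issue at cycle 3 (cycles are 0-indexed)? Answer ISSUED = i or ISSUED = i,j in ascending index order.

ISSUED = 4

t=0 i0:or.ALU ; RAW r2
t=1 i1,i2:bne.BR/mulh.MUL ; dual
t=2 i3:sub.ALU ; RAW r0
t=3 i4:ld.MEM ; no-port MEM/MEM
t=4 i5:st.MEM ; no-port MEM/BR
t=5 i6,i7:beq.BR/or.ALU ; dual
t=6 i8:bne.BR ; no-port BR/BR
t=7 i9,i10:blt.BR/sub.ALU ; dual
t=8 i11:sll.ALU ; tail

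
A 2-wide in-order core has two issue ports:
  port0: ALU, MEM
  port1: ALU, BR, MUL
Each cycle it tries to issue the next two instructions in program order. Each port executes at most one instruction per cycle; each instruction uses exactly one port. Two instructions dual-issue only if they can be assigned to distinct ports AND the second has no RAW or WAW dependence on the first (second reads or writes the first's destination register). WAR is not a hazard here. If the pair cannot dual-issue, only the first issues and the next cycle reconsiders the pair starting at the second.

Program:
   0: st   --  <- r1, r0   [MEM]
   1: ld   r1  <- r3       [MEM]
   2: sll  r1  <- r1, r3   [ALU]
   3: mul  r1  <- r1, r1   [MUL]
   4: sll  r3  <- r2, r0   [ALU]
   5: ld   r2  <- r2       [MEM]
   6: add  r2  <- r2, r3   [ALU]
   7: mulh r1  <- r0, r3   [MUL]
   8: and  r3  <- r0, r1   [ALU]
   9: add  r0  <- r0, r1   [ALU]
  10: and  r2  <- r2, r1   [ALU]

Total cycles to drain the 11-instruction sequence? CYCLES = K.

CYCLES = 8

  cy0 -> i0 (st) no-port MEM/MEM
  cy1 -> i1 (ld) RAW+WAW r1
  cy2 -> i2 (sll) RAW+WAW r1
  cy3 -> i3,i4 (mul/sll) pair
  cy4 -> i5 (ld) RAW+WAW r2
  cy5 -> i6,i7 (add/mulh) pair
  cy6 -> i8,i9 (and/add) pair
  cy7 -> i10 (and) tail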